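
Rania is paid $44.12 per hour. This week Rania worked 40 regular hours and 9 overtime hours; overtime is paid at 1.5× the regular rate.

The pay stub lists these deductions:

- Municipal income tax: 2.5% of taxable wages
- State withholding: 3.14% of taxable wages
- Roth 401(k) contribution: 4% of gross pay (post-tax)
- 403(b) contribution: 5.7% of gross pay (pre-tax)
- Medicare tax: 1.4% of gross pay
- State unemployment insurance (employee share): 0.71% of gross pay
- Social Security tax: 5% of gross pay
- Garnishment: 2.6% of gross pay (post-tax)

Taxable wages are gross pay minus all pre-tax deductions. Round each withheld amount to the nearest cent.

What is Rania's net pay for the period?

$1,776.72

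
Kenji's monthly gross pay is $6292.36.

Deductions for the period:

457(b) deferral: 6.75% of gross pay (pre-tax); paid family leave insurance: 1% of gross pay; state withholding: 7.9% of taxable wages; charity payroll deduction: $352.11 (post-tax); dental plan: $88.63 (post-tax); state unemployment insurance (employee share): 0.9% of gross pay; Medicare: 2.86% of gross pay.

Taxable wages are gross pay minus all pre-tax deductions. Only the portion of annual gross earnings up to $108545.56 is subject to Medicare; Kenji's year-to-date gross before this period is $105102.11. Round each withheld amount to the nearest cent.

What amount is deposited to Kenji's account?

457(b) deferral: $6292.36 × 0.0675 = $424.73
Taxable wages = $6292.36 − $424.73 = $5867.63
State withholding: $5867.63 × 0.079 = $463.54
Medicare: only $108545.56 − $105102.11 = $3443.45 of this check is subject → $3443.45 × 0.0286 = $98.48
State unemployment insurance (employee share): $6292.36 × 0.009 = $56.63
Paid family leave insurance: $6292.36 × 0.01 = $62.92
Charity payroll deduction: $352.11
Dental plan: $88.63
Total deductions = $424.73 + $463.54 + $98.48 + $56.63 + $62.92 + $352.11 + $88.63 = $1547.04
Net pay = $6292.36 − $1547.04 = $4745.32

$4745.32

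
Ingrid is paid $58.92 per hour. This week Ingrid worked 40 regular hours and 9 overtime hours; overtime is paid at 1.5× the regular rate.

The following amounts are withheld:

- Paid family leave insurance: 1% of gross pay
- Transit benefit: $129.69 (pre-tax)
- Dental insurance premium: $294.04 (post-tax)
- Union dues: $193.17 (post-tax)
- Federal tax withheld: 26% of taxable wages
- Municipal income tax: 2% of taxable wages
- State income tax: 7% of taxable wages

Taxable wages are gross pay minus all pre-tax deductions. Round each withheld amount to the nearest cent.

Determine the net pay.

Regular pay: 40 × $58.92 = $2,356.80
Overtime pay: 9 × $58.92 × 1.5 = $795.42
Gross pay = $2,356.80 + $795.42 = $3,152.22
Transit benefit: $129.69
Taxable wages = $3,152.22 − $129.69 = $3,022.53
Municipal income tax: $3,022.53 × 0.02 = $60.45
Federal tax withheld: $3,022.53 × 0.26 = $785.86
State income tax: $3,022.53 × 0.07 = $211.58
Paid family leave insurance: $3,152.22 × 0.01 = $31.52
Dental insurance premium: $294.04
Union dues: $193.17
Total deductions = $129.69 + $60.45 + $785.86 + $211.58 + $31.52 + $294.04 + $193.17 = $1,706.31
Net pay = $3,152.22 − $1,706.31 = $1,445.91

$1,445.91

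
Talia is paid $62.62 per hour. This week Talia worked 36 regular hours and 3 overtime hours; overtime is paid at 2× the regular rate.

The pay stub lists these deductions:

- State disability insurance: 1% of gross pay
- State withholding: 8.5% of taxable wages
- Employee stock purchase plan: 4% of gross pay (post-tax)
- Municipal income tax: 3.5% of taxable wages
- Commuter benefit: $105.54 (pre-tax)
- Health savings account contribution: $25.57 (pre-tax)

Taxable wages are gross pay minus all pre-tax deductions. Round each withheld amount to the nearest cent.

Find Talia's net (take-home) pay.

$2,067.56

Regular pay: 36 × $62.62 = $2,254.32
Overtime pay: 3 × $62.62 × 2 = $375.72
Gross pay = $2,254.32 + $375.72 = $2,630.04
Commuter benefit: $105.54
Health savings account contribution: $25.57
Pre-tax total = $105.54 + $25.57 = $131.11
Taxable wages = $2,630.04 − $131.11 = $2,498.93
State withholding: $2,498.93 × 0.085 = $212.41
Municipal income tax: $2,498.93 × 0.035 = $87.46
State disability insurance: $2,630.04 × 0.01 = $26.30
Employee stock purchase plan: $2,630.04 × 0.04 = $105.20
Total deductions = $105.54 + $25.57 + $212.41 + $87.46 + $26.30 + $105.20 = $562.48
Net pay = $2,630.04 − $562.48 = $2,067.56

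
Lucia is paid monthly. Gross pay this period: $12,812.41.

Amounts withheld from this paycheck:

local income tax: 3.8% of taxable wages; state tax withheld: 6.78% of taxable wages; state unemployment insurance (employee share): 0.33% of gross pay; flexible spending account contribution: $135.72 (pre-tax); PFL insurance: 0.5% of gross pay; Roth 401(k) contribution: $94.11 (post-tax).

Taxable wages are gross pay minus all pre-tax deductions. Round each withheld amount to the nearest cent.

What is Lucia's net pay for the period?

Flexible spending account contribution: $135.72
Taxable wages = $12,812.41 − $135.72 = $12,676.69
Local income tax: $12,676.69 × 0.038 = $481.71
State tax withheld: $12,676.69 × 0.0678 = $859.48
PFL insurance: $12,812.41 × 0.005 = $64.06
State unemployment insurance (employee share): $12,812.41 × 0.0033 = $42.28
Roth 401(k) contribution: $94.11
Total deductions = $135.72 + $481.71 + $859.48 + $64.06 + $42.28 + $94.11 = $1,677.36
Net pay = $12,812.41 − $1,677.36 = $11,135.05

$11,135.05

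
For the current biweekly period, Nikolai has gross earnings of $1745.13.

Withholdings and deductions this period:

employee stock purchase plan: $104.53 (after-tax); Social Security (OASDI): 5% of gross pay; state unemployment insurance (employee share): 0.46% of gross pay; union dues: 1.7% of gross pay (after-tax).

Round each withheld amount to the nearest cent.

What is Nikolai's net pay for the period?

State unemployment insurance (employee share): $1745.13 × 0.0046 = $8.03
Social Security (OASDI): $1745.13 × 0.05 = $87.26
Union dues: $1745.13 × 0.017 = $29.67
Employee stock purchase plan: $104.53
Total deductions = $8.03 + $87.26 + $29.67 + $104.53 = $229.49
Net pay = $1745.13 − $229.49 = $1515.64

$1515.64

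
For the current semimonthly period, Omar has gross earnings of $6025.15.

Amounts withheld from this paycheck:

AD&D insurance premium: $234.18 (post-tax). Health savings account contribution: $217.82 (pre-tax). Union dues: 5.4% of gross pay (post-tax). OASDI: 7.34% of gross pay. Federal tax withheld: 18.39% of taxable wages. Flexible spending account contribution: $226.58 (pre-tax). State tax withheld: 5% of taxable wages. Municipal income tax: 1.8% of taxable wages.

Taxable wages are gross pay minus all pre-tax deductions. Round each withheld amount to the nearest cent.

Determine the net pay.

Flexible spending account contribution: $226.58
Health savings account contribution: $217.82
Pre-tax total = $226.58 + $217.82 = $444.40
Taxable wages = $6025.15 − $444.40 = $5580.75
State tax withheld: $5580.75 × 0.05 = $279.04
Federal tax withheld: $5580.75 × 0.1839 = $1026.30
Municipal income tax: $5580.75 × 0.018 = $100.45
OASDI: $6025.15 × 0.0734 = $442.25
AD&D insurance premium: $234.18
Union dues: $6025.15 × 0.054 = $325.36
Total deductions = $226.58 + $217.82 + $279.04 + $1026.30 + $100.45 + $442.25 + $234.18 + $325.36 = $2851.98
Net pay = $6025.15 − $2851.98 = $3173.17

$3173.17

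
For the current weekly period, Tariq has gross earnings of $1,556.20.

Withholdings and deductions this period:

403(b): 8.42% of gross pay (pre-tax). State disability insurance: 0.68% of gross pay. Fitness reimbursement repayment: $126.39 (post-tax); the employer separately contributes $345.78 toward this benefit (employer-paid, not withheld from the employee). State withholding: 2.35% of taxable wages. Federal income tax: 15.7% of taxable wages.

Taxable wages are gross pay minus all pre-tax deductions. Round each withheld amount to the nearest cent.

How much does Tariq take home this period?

$1,030.96

403(b): $1,556.20 × 0.0842 = $131.03
Taxable wages = $1,556.20 − $131.03 = $1,425.17
Federal income tax: $1,425.17 × 0.157 = $223.75
State withholding: $1,425.17 × 0.0235 = $33.49
State disability insurance: $1,556.20 × 0.0068 = $10.58
Fitness reimbursement repayment: $126.39
(Employer's $345.78 toward fitness reimbursement repayment is not withheld from the employee.)
Total deductions = $131.03 + $223.75 + $33.49 + $10.58 + $126.39 = $525.24
Net pay = $1,556.20 − $525.24 = $1,030.96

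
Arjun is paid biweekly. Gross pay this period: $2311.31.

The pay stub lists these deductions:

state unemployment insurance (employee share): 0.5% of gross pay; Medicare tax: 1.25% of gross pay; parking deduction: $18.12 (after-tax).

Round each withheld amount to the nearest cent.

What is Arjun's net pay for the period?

$2252.74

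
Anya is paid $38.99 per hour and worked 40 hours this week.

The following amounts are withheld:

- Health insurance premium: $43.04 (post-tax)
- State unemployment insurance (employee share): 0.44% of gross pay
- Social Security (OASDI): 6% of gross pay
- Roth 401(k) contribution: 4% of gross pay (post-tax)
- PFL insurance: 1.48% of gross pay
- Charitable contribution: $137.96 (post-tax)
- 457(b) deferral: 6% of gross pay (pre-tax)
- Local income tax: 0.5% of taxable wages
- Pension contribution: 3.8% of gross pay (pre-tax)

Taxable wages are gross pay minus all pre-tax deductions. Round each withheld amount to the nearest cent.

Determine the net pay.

Gross pay: 40 × $38.99 = $1,559.60
457(b) deferral: $1,559.60 × 0.06 = $93.58
Pension contribution: $1,559.60 × 0.038 = $59.26
Pre-tax total = $93.58 + $59.26 = $152.84
Taxable wages = $1,559.60 − $152.84 = $1,406.76
Local income tax: $1,406.76 × 0.005 = $7.03
PFL insurance: $1,559.60 × 0.0148 = $23.08
Social Security (OASDI): $1,559.60 × 0.06 = $93.58
State unemployment insurance (employee share): $1,559.60 × 0.0044 = $6.86
Charitable contribution: $137.96
Roth 401(k) contribution: $1,559.60 × 0.04 = $62.38
Health insurance premium: $43.04
Total deductions = $93.58 + $59.26 + $7.03 + $23.08 + $93.58 + $6.86 + $137.96 + $62.38 + $43.04 = $526.77
Net pay = $1,559.60 − $526.77 = $1,032.83

$1,032.83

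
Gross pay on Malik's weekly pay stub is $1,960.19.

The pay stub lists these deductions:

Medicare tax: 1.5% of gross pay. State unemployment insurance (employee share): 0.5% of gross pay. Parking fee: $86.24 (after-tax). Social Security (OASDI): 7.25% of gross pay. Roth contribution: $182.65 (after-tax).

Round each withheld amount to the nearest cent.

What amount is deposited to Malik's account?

$1,509.99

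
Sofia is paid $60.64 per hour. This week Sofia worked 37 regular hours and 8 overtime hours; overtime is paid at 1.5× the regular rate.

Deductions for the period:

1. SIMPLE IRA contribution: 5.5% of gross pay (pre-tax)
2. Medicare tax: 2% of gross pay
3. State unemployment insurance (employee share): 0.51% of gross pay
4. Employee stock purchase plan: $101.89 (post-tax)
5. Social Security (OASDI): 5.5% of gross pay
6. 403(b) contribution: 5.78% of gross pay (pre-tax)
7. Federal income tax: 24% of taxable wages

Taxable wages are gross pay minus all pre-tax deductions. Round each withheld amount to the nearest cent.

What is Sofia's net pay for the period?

$1,663.62

Regular pay: 37 × $60.64 = $2,243.68
Overtime pay: 8 × $60.64 × 1.5 = $727.68
Gross pay = $2,243.68 + $727.68 = $2,971.36
SIMPLE IRA contribution: $2,971.36 × 0.055 = $163.42
403(b) contribution: $2,971.36 × 0.0578 = $171.74
Pre-tax total = $163.42 + $171.74 = $335.16
Taxable wages = $2,971.36 − $335.16 = $2,636.20
Federal income tax: $2,636.20 × 0.24 = $632.69
Social Security (OASDI): $2,971.36 × 0.055 = $163.42
Medicare tax: $2,971.36 × 0.02 = $59.43
State unemployment insurance (employee share): $2,971.36 × 0.0051 = $15.15
Employee stock purchase plan: $101.89
Total deductions = $163.42 + $171.74 + $632.69 + $163.42 + $59.43 + $15.15 + $101.89 = $1,307.74
Net pay = $2,971.36 − $1,307.74 = $1,663.62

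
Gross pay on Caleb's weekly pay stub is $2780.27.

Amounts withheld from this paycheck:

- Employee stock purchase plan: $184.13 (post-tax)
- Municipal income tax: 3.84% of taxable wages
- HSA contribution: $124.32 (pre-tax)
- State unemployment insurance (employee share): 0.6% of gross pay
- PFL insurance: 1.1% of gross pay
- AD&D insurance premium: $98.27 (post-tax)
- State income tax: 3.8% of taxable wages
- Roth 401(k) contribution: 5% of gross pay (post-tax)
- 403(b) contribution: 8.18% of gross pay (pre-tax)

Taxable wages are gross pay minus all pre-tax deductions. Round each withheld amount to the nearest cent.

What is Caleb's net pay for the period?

$1774.31

403(b) contribution: $2780.27 × 0.0818 = $227.43
HSA contribution: $124.32
Pre-tax total = $227.43 + $124.32 = $351.75
Taxable wages = $2780.27 − $351.75 = $2428.52
Municipal income tax: $2428.52 × 0.0384 = $93.26
State income tax: $2428.52 × 0.038 = $92.28
PFL insurance: $2780.27 × 0.011 = $30.58
State unemployment insurance (employee share): $2780.27 × 0.006 = $16.68
Roth 401(k) contribution: $2780.27 × 0.05 = $139.01
AD&D insurance premium: $98.27
Employee stock purchase plan: $184.13
Total deductions = $227.43 + $124.32 + $93.26 + $92.28 + $30.58 + $16.68 + $139.01 + $98.27 + $184.13 = $1005.96
Net pay = $2780.27 − $1005.96 = $1774.31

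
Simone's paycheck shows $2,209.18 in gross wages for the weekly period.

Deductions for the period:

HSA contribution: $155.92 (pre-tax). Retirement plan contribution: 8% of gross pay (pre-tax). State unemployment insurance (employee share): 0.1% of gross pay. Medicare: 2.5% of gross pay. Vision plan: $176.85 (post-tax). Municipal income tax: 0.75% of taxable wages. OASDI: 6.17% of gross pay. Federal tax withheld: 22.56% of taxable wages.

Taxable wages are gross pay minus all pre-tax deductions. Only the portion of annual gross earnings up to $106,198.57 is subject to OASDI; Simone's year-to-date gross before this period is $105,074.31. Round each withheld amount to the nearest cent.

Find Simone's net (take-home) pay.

$1,135.45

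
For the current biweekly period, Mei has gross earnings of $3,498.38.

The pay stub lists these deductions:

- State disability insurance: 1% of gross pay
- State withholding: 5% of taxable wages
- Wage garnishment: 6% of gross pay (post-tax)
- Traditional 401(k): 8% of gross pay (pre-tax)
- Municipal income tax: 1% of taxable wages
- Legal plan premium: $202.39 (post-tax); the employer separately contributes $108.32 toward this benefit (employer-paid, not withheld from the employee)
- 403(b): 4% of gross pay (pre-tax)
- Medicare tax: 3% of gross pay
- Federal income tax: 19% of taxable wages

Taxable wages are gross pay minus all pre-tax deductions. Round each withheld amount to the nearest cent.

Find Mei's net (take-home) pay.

$1,756.70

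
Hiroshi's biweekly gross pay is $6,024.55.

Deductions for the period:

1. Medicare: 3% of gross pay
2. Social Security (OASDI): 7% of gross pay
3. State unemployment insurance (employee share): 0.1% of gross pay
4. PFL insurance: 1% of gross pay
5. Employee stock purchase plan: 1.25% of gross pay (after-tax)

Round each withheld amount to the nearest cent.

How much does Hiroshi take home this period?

$5,280.51

Social Security (OASDI): $6,024.55 × 0.07 = $421.72
PFL insurance: $6,024.55 × 0.01 = $60.25
Medicare: $6,024.55 × 0.03 = $180.74
State unemployment insurance (employee share): $6,024.55 × 0.001 = $6.02
Employee stock purchase plan: $6,024.55 × 0.0125 = $75.31
Total deductions = $421.72 + $60.25 + $180.74 + $6.02 + $75.31 = $744.04
Net pay = $6,024.55 − $744.04 = $5,280.51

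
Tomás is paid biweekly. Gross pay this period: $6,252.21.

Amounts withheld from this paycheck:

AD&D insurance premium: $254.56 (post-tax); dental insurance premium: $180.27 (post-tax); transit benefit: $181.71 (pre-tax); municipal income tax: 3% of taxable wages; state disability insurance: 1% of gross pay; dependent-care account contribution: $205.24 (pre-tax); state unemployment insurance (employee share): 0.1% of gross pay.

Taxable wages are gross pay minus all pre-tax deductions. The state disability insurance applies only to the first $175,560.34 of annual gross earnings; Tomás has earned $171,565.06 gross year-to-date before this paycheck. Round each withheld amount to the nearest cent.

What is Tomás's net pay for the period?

$5,208.27

Dependent-care account contribution: $205.24
Transit benefit: $181.71
Pre-tax total = $205.24 + $181.71 = $386.95
Taxable wages = $6,252.21 − $386.95 = $5,865.26
Municipal income tax: $5,865.26 × 0.03 = $175.96
State unemployment insurance (employee share): $6,252.21 × 0.001 = $6.25
State disability insurance: only $175,560.34 − $171,565.06 = $3,995.28 of this check is subject → $3,995.28 × 0.01 = $39.95
Dental insurance premium: $180.27
AD&D insurance premium: $254.56
Total deductions = $205.24 + $181.71 + $175.96 + $6.25 + $39.95 + $180.27 + $254.56 = $1,043.94
Net pay = $6,252.21 − $1,043.94 = $5,208.27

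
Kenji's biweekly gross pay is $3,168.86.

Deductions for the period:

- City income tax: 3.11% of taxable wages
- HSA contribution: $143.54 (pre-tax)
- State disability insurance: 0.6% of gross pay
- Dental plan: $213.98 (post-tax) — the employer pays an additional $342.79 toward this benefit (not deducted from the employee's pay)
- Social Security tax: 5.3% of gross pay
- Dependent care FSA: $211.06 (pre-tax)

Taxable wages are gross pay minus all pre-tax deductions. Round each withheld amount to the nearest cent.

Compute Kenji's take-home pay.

HSA contribution: $143.54
Dependent care FSA: $211.06
Pre-tax total = $143.54 + $211.06 = $354.60
Taxable wages = $3,168.86 − $354.60 = $2,814.26
City income tax: $2,814.26 × 0.0311 = $87.52
State disability insurance: $3,168.86 × 0.006 = $19.01
Social Security tax: $3,168.86 × 0.053 = $167.95
Dental plan: $213.98
(Employer's $342.79 toward dental plan is not withheld from the employee.)
Total deductions = $143.54 + $211.06 + $87.52 + $19.01 + $167.95 + $213.98 = $843.06
Net pay = $3,168.86 − $843.06 = $2,325.80

$2,325.80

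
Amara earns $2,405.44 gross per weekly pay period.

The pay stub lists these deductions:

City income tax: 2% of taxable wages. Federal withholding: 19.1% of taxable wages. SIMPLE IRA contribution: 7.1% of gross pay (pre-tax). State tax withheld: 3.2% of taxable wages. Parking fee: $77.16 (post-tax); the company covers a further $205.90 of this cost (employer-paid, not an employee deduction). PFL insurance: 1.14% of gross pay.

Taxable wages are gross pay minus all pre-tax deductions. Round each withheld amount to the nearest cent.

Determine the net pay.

SIMPLE IRA contribution: $2,405.44 × 0.071 = $170.79
Taxable wages = $2,405.44 − $170.79 = $2,234.65
State tax withheld: $2,234.65 × 0.032 = $71.51
Federal withholding: $2,234.65 × 0.191 = $426.82
City income tax: $2,234.65 × 0.02 = $44.69
PFL insurance: $2,405.44 × 0.0114 = $27.42
Parking fee: $77.16
(Employer's $205.90 toward parking fee is not withheld from the employee.)
Total deductions = $170.79 + $71.51 + $426.82 + $44.69 + $27.42 + $77.16 = $818.39
Net pay = $2,405.44 − $818.39 = $1,587.05

$1,587.05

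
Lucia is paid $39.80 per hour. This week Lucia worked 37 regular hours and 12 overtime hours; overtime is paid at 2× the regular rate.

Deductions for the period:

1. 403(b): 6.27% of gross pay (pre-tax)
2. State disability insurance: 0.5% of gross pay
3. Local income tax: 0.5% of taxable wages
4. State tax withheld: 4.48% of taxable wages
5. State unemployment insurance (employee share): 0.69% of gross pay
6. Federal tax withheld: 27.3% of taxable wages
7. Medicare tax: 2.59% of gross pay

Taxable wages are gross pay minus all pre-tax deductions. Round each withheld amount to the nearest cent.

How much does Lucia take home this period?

Regular pay: 37 × $39.80 = $1,472.60
Overtime pay: 12 × $39.80 × 2 = $955.20
Gross pay = $1,472.60 + $955.20 = $2,427.80
403(b): $2,427.80 × 0.0627 = $152.22
Taxable wages = $2,427.80 − $152.22 = $2,275.58
Federal tax withheld: $2,275.58 × 0.273 = $621.23
State tax withheld: $2,275.58 × 0.0448 = $101.95
Local income tax: $2,275.58 × 0.005 = $11.38
State disability insurance: $2,427.80 × 0.005 = $12.14
Medicare tax: $2,427.80 × 0.0259 = $62.88
State unemployment insurance (employee share): $2,427.80 × 0.0069 = $16.75
Total deductions = $152.22 + $621.23 + $101.95 + $11.38 + $12.14 + $62.88 + $16.75 = $978.55
Net pay = $2,427.80 − $978.55 = $1,449.25

$1,449.25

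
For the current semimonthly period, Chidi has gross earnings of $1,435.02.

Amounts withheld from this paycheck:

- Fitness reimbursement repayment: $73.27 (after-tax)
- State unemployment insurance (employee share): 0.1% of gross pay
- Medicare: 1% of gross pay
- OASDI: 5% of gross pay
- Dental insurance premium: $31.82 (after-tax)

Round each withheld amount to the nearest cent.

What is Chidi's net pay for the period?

$1,242.39

State unemployment insurance (employee share): $1,435.02 × 0.001 = $1.44
Medicare: $1,435.02 × 0.01 = $14.35
OASDI: $1,435.02 × 0.05 = $71.75
Fitness reimbursement repayment: $73.27
Dental insurance premium: $31.82
Total deductions = $1.44 + $14.35 + $71.75 + $73.27 + $31.82 = $192.63
Net pay = $1,435.02 − $192.63 = $1,242.39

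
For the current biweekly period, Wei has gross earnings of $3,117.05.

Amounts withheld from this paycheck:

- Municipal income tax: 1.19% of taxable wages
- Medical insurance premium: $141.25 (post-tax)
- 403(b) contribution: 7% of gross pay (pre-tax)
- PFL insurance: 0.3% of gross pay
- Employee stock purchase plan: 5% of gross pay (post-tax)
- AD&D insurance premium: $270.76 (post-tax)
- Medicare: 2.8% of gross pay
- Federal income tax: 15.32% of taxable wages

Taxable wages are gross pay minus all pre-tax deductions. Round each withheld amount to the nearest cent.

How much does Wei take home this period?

$1,755.76

403(b) contribution: $3,117.05 × 0.07 = $218.19
Taxable wages = $3,117.05 − $218.19 = $2,898.86
Federal income tax: $2,898.86 × 0.1532 = $444.11
Municipal income tax: $2,898.86 × 0.0119 = $34.50
PFL insurance: $3,117.05 × 0.003 = $9.35
Medicare: $3,117.05 × 0.028 = $87.28
AD&D insurance premium: $270.76
Employee stock purchase plan: $3,117.05 × 0.05 = $155.85
Medical insurance premium: $141.25
Total deductions = $218.19 + $444.11 + $34.50 + $9.35 + $87.28 + $270.76 + $155.85 + $141.25 = $1,361.29
Net pay = $3,117.05 − $1,361.29 = $1,755.76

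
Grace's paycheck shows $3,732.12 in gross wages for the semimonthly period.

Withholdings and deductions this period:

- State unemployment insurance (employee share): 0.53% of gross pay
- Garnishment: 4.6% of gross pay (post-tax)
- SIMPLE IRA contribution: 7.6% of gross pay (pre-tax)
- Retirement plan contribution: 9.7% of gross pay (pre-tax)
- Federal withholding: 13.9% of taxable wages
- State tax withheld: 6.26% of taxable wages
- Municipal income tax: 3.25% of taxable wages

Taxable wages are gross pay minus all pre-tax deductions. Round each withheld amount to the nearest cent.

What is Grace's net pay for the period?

Retirement plan contribution: $3,732.12 × 0.097 = $362.02
SIMPLE IRA contribution: $3,732.12 × 0.076 = $283.64
Pre-tax total = $362.02 + $283.64 = $645.66
Taxable wages = $3,732.12 − $645.66 = $3,086.46
Municipal income tax: $3,086.46 × 0.0325 = $100.31
Federal withholding: $3,086.46 × 0.139 = $429.02
State tax withheld: $3,086.46 × 0.0626 = $193.21
State unemployment insurance (employee share): $3,732.12 × 0.0053 = $19.78
Garnishment: $3,732.12 × 0.046 = $171.68
Total deductions = $362.02 + $283.64 + $100.31 + $429.02 + $193.21 + $19.78 + $171.68 = $1,559.66
Net pay = $3,732.12 − $1,559.66 = $2,172.46

$2,172.46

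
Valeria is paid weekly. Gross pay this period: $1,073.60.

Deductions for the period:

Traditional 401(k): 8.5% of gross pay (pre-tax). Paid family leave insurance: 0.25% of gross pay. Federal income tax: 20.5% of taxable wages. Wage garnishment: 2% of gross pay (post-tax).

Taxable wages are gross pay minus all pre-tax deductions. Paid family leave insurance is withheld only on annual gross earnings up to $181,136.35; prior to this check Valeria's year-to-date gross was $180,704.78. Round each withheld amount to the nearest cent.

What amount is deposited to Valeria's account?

Traditional 401(k): $1,073.60 × 0.085 = $91.26
Taxable wages = $1,073.60 − $91.26 = $982.34
Federal income tax: $982.34 × 0.205 = $201.38
Paid family leave insurance: only $181,136.35 − $180,704.78 = $431.57 of this check is subject → $431.57 × 0.0025 = $1.08
Wage garnishment: $1,073.60 × 0.02 = $21.47
Total deductions = $91.26 + $201.38 + $1.08 + $21.47 = $315.19
Net pay = $1,073.60 − $315.19 = $758.41

$758.41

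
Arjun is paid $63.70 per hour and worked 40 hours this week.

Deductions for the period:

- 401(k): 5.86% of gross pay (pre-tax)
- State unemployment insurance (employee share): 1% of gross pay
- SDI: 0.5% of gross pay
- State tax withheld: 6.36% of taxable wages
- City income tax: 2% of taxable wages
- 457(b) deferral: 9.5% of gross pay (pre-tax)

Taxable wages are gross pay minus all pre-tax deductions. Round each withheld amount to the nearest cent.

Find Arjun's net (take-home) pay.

$1,938.12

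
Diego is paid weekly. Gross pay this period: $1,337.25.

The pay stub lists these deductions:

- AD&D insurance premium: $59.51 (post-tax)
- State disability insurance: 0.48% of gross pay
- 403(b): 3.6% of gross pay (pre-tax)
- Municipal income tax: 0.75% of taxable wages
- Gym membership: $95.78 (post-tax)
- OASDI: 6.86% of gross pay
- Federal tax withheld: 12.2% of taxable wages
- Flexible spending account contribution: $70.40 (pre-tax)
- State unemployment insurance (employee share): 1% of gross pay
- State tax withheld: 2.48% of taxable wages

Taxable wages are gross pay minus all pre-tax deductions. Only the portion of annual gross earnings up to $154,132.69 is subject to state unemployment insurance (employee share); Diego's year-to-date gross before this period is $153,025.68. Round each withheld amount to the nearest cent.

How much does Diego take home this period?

403(b): $1,337.25 × 0.036 = $48.14
Flexible spending account contribution: $70.40
Pre-tax total = $48.14 + $70.40 = $118.54
Taxable wages = $1,337.25 − $118.54 = $1,218.71
Municipal income tax: $1,218.71 × 0.0075 = $9.14
Federal tax withheld: $1,218.71 × 0.122 = $148.68
State tax withheld: $1,218.71 × 0.0248 = $30.22
State unemployment insurance (employee share): only $154,132.69 − $153,025.68 = $1,107.01 of this check is subject → $1,107.01 × 0.01 = $11.07
OASDI: $1,337.25 × 0.0686 = $91.74
State disability insurance: $1,337.25 × 0.0048 = $6.42
Gym membership: $95.78
AD&D insurance premium: $59.51
Total deductions = $48.14 + $70.40 + $9.14 + $148.68 + $30.22 + $11.07 + $91.74 + $6.42 + $95.78 + $59.51 = $571.10
Net pay = $1,337.25 − $571.10 = $766.15

$766.15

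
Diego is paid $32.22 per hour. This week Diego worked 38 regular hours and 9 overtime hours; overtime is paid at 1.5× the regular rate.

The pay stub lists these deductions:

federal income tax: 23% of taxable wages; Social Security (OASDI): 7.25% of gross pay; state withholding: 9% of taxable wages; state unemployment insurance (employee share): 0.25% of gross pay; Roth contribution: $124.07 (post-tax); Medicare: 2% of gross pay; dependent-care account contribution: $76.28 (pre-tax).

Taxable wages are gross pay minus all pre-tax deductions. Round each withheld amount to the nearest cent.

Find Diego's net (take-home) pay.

$794.77

Regular pay: 38 × $32.22 = $1224.36
Overtime pay: 9 × $32.22 × 1.5 = $434.97
Gross pay = $1224.36 + $434.97 = $1659.33
Dependent-care account contribution: $76.28
Taxable wages = $1659.33 − $76.28 = $1583.05
Federal income tax: $1583.05 × 0.23 = $364.10
State withholding: $1583.05 × 0.09 = $142.47
Medicare: $1659.33 × 0.02 = $33.19
Social Security (OASDI): $1659.33 × 0.0725 = $120.30
State unemployment insurance (employee share): $1659.33 × 0.0025 = $4.15
Roth contribution: $124.07
Total deductions = $76.28 + $364.10 + $142.47 + $33.19 + $120.30 + $4.15 + $124.07 = $864.56
Net pay = $1659.33 − $864.56 = $794.77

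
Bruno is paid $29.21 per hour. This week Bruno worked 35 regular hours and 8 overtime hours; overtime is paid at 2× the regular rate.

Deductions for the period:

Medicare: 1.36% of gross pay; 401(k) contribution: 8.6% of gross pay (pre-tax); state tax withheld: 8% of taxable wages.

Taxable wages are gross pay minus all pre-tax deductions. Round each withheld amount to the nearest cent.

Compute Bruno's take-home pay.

Regular pay: 35 × $29.21 = $1,022.35
Overtime pay: 8 × $29.21 × 2 = $467.36
Gross pay = $1,022.35 + $467.36 = $1,489.71
401(k) contribution: $1,489.71 × 0.086 = $128.12
Taxable wages = $1,489.71 − $128.12 = $1,361.59
State tax withheld: $1,361.59 × 0.08 = $108.93
Medicare: $1,489.71 × 0.0136 = $20.26
Total deductions = $128.12 + $108.93 + $20.26 = $257.31
Net pay = $1,489.71 − $257.31 = $1,232.40

$1,232.40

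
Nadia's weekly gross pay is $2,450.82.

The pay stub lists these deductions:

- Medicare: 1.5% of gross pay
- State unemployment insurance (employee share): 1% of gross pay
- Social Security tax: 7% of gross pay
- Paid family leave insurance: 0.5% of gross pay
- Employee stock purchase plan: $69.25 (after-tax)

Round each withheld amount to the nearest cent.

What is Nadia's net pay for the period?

Paid family leave insurance: $2,450.82 × 0.005 = $12.25
State unemployment insurance (employee share): $2,450.82 × 0.01 = $24.51
Medicare: $2,450.82 × 0.015 = $36.76
Social Security tax: $2,450.82 × 0.07 = $171.56
Employee stock purchase plan: $69.25
Total deductions = $12.25 + $24.51 + $36.76 + $171.56 + $69.25 = $314.33
Net pay = $2,450.82 − $314.33 = $2,136.49

$2,136.49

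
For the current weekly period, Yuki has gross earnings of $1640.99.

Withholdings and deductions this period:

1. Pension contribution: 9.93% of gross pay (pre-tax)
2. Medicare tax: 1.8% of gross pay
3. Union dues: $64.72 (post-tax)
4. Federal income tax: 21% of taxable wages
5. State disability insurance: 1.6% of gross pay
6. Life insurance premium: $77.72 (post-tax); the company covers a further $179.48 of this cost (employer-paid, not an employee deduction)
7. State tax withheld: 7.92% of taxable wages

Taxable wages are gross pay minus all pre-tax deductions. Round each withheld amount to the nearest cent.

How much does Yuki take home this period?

Pension contribution: $1640.99 × 0.0993 = $162.95
Taxable wages = $1640.99 − $162.95 = $1478.04
Federal income tax: $1478.04 × 0.21 = $310.39
State tax withheld: $1478.04 × 0.0792 = $117.06
State disability insurance: $1640.99 × 0.016 = $26.26
Medicare tax: $1640.99 × 0.018 = $29.54
Life insurance premium: $77.72
Union dues: $64.72
(Employer's $179.48 toward life insurance premium is not withheld from the employee.)
Total deductions = $162.95 + $310.39 + $117.06 + $26.26 + $29.54 + $77.72 + $64.72 = $788.64
Net pay = $1640.99 − $788.64 = $852.35

$852.35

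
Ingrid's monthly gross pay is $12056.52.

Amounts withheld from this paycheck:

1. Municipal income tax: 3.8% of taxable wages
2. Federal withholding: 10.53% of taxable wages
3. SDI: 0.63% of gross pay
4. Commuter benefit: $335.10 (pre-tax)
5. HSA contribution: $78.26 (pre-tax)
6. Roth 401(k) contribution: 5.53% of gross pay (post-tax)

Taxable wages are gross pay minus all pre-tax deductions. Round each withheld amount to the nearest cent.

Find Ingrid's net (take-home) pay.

$9232.01

HSA contribution: $78.26
Commuter benefit: $335.10
Pre-tax total = $78.26 + $335.10 = $413.36
Taxable wages = $12056.52 − $413.36 = $11643.16
Federal withholding: $11643.16 × 0.1053 = $1226.02
Municipal income tax: $11643.16 × 0.038 = $442.44
SDI: $12056.52 × 0.0063 = $75.96
Roth 401(k) contribution: $12056.52 × 0.0553 = $666.73
Total deductions = $78.26 + $335.10 + $1226.02 + $442.44 + $75.96 + $666.73 = $2824.51
Net pay = $12056.52 − $2824.51 = $9232.01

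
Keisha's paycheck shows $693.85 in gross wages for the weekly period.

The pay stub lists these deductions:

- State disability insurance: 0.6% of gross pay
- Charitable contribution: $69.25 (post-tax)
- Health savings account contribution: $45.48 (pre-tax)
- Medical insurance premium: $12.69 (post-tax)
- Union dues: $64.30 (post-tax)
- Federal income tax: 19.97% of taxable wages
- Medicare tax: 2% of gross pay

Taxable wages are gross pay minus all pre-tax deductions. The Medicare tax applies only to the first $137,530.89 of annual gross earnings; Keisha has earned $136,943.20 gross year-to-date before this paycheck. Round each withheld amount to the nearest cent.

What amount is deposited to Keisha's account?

Health savings account contribution: $45.48
Taxable wages = $693.85 − $45.48 = $648.37
Federal income tax: $648.37 × 0.1997 = $129.48
Medicare tax: only $137,530.89 − $136,943.20 = $587.69 of this check is subject → $587.69 × 0.02 = $11.75
State disability insurance: $693.85 × 0.006 = $4.16
Medical insurance premium: $12.69
Charitable contribution: $69.25
Union dues: $64.30
Total deductions = $45.48 + $129.48 + $11.75 + $4.16 + $12.69 + $69.25 + $64.30 = $337.11
Net pay = $693.85 − $337.11 = $356.74

$356.74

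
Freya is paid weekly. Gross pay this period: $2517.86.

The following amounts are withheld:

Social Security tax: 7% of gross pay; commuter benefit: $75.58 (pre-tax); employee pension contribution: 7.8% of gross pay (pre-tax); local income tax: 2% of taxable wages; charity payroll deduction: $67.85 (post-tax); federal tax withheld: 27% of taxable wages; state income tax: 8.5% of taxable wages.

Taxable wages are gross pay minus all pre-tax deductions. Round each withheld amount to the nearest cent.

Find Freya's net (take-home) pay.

Employee pension contribution: $2517.86 × 0.078 = $196.39
Commuter benefit: $75.58
Pre-tax total = $196.39 + $75.58 = $271.97
Taxable wages = $2517.86 − $271.97 = $2245.89
State income tax: $2245.89 × 0.085 = $190.90
Federal tax withheld: $2245.89 × 0.27 = $606.39
Local income tax: $2245.89 × 0.02 = $44.92
Social Security tax: $2517.86 × 0.07 = $176.25
Charity payroll deduction: $67.85
Total deductions = $196.39 + $75.58 + $190.90 + $606.39 + $44.92 + $176.25 + $67.85 = $1358.28
Net pay = $2517.86 − $1358.28 = $1159.58

$1159.58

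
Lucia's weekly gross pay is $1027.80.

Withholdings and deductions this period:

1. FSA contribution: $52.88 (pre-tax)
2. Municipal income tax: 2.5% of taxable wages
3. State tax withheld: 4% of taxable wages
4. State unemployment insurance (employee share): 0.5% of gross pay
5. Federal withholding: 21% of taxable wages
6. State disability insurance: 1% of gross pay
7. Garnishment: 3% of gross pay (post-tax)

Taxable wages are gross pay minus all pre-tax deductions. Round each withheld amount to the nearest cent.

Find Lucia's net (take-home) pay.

FSA contribution: $52.88
Taxable wages = $1027.80 − $52.88 = $974.92
Municipal income tax: $974.92 × 0.025 = $24.37
State tax withheld: $974.92 × 0.04 = $39.00
Federal withholding: $974.92 × 0.21 = $204.73
State unemployment insurance (employee share): $1027.80 × 0.005 = $5.14
State disability insurance: $1027.80 × 0.01 = $10.28
Garnishment: $1027.80 × 0.03 = $30.83
Total deductions = $52.88 + $24.37 + $39.00 + $204.73 + $5.14 + $10.28 + $30.83 = $367.23
Net pay = $1027.80 − $367.23 = $660.57

$660.57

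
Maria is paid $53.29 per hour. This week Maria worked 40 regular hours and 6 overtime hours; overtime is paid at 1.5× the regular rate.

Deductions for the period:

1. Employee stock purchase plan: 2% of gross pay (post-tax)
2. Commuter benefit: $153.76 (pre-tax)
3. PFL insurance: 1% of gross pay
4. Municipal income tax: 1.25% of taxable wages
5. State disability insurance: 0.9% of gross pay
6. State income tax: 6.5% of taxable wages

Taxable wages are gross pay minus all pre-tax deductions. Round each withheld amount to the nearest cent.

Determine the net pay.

Regular pay: 40 × $53.29 = $2,131.60
Overtime pay: 6 × $53.29 × 1.5 = $479.61
Gross pay = $2,131.60 + $479.61 = $2,611.21
Commuter benefit: $153.76
Taxable wages = $2,611.21 − $153.76 = $2,457.45
Municipal income tax: $2,457.45 × 0.0125 = $30.72
State income tax: $2,457.45 × 0.065 = $159.73
PFL insurance: $2,611.21 × 0.01 = $26.11
State disability insurance: $2,611.21 × 0.009 = $23.50
Employee stock purchase plan: $2,611.21 × 0.02 = $52.22
Total deductions = $153.76 + $30.72 + $159.73 + $26.11 + $23.50 + $52.22 = $446.04
Net pay = $2,611.21 − $446.04 = $2,165.17

$2,165.17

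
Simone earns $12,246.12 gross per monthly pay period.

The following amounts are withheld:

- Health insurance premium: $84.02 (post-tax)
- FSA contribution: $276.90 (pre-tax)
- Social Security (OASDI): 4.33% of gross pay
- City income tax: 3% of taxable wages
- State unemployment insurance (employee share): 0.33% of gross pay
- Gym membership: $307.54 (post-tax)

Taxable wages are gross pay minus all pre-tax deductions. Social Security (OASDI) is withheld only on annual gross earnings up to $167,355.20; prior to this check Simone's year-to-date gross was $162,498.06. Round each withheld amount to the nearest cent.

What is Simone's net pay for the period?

$10,967.86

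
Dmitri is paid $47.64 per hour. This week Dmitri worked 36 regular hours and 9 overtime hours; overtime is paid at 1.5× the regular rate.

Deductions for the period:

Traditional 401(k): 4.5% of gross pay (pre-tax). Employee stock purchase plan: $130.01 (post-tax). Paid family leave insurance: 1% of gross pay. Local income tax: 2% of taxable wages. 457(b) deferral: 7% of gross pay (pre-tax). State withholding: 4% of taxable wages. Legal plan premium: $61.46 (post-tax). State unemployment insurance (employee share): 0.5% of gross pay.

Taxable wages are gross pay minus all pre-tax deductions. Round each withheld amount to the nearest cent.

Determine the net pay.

$1,734.93

Regular pay: 36 × $47.64 = $1,715.04
Overtime pay: 9 × $47.64 × 1.5 = $643.14
Gross pay = $1,715.04 + $643.14 = $2,358.18
457(b) deferral: $2,358.18 × 0.07 = $165.07
Traditional 401(k): $2,358.18 × 0.045 = $106.12
Pre-tax total = $165.07 + $106.12 = $271.19
Taxable wages = $2,358.18 − $271.19 = $2,086.99
Local income tax: $2,086.99 × 0.02 = $41.74
State withholding: $2,086.99 × 0.04 = $83.48
Paid family leave insurance: $2,358.18 × 0.01 = $23.58
State unemployment insurance (employee share): $2,358.18 × 0.005 = $11.79
Employee stock purchase plan: $130.01
Legal plan premium: $61.46
Total deductions = $165.07 + $106.12 + $41.74 + $83.48 + $23.58 + $11.79 + $130.01 + $61.46 = $623.25
Net pay = $2,358.18 − $623.25 = $1,734.93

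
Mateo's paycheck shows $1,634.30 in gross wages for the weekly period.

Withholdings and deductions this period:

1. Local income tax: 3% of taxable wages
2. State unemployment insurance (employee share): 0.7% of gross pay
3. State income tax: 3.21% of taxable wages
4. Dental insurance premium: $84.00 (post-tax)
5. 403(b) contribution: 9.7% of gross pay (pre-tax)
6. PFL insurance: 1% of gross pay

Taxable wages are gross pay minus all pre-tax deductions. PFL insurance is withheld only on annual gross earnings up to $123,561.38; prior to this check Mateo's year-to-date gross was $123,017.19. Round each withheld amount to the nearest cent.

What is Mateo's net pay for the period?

403(b) contribution: $1,634.30 × 0.097 = $158.53
Taxable wages = $1,634.30 − $158.53 = $1,475.77
State income tax: $1,475.77 × 0.0321 = $47.37
Local income tax: $1,475.77 × 0.03 = $44.27
State unemployment insurance (employee share): $1,634.30 × 0.007 = $11.44
PFL insurance: only $123,561.38 − $123,017.19 = $544.19 of this check is subject → $544.19 × 0.01 = $5.44
Dental insurance premium: $84.00
Total deductions = $158.53 + $47.37 + $44.27 + $11.44 + $5.44 + $84.00 = $351.05
Net pay = $1,634.30 − $351.05 = $1,283.25

$1,283.25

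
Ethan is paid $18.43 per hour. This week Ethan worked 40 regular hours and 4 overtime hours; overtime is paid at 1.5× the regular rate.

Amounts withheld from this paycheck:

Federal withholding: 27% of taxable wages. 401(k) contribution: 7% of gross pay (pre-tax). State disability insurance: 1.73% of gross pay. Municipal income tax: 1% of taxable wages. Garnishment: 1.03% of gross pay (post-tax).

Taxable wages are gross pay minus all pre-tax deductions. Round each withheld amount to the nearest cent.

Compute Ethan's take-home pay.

$544.28

Regular pay: 40 × $18.43 = $737.20
Overtime pay: 4 × $18.43 × 1.5 = $110.58
Gross pay = $737.20 + $110.58 = $847.78
401(k) contribution: $847.78 × 0.07 = $59.34
Taxable wages = $847.78 − $59.34 = $788.44
Federal withholding: $788.44 × 0.27 = $212.88
Municipal income tax: $788.44 × 0.01 = $7.88
State disability insurance: $847.78 × 0.0173 = $14.67
Garnishment: $847.78 × 0.0103 = $8.73
Total deductions = $59.34 + $212.88 + $7.88 + $14.67 + $8.73 = $303.50
Net pay = $847.78 − $303.50 = $544.28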